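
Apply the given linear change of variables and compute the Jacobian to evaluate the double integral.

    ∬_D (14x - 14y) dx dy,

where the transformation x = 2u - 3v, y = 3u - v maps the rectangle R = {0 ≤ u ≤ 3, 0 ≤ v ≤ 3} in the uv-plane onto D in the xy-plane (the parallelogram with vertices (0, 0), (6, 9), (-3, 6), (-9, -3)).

Compute the Jacobian determinant of (x, y) with respect to (u, v):

    ∂(x,y)/∂(u,v) = | 2  -3 | = (2)(-1) - (-3)(3) = 7.
                   | 3  -1 |

Its absolute value is |J| = 7 (the area scaling factor).

Substituting x = 2u - 3v, y = 3u - v into the integrand,

    14x - 14y → -14u - 28v,

so the integral becomes

    ∬_R (-14u - 28v) · |J| du dv = ∫_0^3 ∫_0^3 (-98u - 196v) dv du.

Inner (v): -294u - 882.
Outer (u): -3969.

Therefore ∬_D (14x - 14y) dx dy = -3969.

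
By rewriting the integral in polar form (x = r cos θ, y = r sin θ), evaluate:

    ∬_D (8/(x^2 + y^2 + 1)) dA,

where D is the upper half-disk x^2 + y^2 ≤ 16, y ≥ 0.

The region D is 0 ≤ r ≤ 4, 0 ≤ θ ≤ π in polar coordinates, where x = r cos(θ), y = r sin(θ), and dA = r dr dθ.

Under the substitution, the integrand becomes 8/(r^2 + 1), so

    ∬_D (8/(x^2 + y^2 + 1)) dA = ∫_{0}^{π} ∫_{0}^{4} (8/(r^2 + 1)) · r dr dθ.

Inner integral (in r): ∫_{0}^{4} (8/(r^2 + 1)) · r dr = log(83521).

Outer integral (in θ): ∫_{0}^{π} (log(83521)) dθ = log(83521^π).

Therefore ∬_D (8/(x^2 + y^2 + 1)) dA = log(83521^π).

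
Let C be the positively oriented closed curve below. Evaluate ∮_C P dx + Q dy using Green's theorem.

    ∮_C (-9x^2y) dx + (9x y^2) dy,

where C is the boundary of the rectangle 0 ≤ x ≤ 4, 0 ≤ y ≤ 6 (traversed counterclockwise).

Green's theorem converts the closed line integral into a double integral over the enclosed region D:

    ∮_C P dx + Q dy = ∬_D (∂Q/∂x - ∂P/∂y) dA.

Here P = -9x^2y, Q = 9x y^2, so

    ∂Q/∂x = 9y^2,    ∂P/∂y = -9x^2,
    ∂Q/∂x - ∂P/∂y = 9x^2 + 9y^2.

D is the region 0 ≤ x ≤ 4, 0 ≤ y ≤ 6. Evaluating the double integral:

    ∬_D (9x^2 + 9y^2) dA = ∫_0^{4} ∫_0^{6} (9x^2 + 9y^2) dy dx.

Inner (y from 0 to 6): 54x^2 + 648.
Outer (x from 0 to 4): 3744.

Therefore ∮_C P dx + Q dy = 3744.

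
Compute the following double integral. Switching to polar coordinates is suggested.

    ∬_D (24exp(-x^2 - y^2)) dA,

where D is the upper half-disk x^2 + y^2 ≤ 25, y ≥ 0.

The region D is 0 ≤ r ≤ 5, 0 ≤ θ ≤ π in polar coordinates, where x = r cos(θ), y = r sin(θ), and dA = r dr dθ.

Under the substitution, the integrand becomes 24exp(-r^2), so

    ∬_D (24exp(-x^2 - y^2)) dA = ∫_{0}^{π} ∫_{0}^{5} (24exp(-r^2)) · r dr dθ.

Inner integral (in r): ∫_{0}^{5} (24exp(-r^2)) · r dr = 12 - 12exp(-25).

Outer integral (in θ): ∫_{0}^{π} (12 - 12exp(-25)) dθ = -12π exp(-25) + 12π.

Therefore ∬_D (24exp(-x^2 - y^2)) dA = -12π exp(-25) + 12π.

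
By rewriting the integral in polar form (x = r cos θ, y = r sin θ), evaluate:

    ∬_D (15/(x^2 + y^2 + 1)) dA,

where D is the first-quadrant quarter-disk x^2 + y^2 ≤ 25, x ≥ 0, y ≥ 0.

The region D is 0 ≤ r ≤ 5, 0 ≤ θ ≤ π/2 in polar coordinates, where x = r cos(θ), y = r sin(θ), and dA = r dr dθ.

Under the substitution, the integrand becomes 15/(r^2 + 1), so

    ∬_D (15/(x^2 + y^2 + 1)) dA = ∫_{0}^{π/2} ∫_{0}^{5} (15/(r^2 + 1)) · r dr dθ.

Inner integral (in r): ∫_{0}^{5} (15/(r^2 + 1)) · r dr = 15log(26)/2.

Outer integral (in θ): ∫_{0}^{π/2} (15log(26)/2) dθ = 15π log(26)/4.

Therefore ∬_D (15/(x^2 + y^2 + 1)) dA = 15π log(26)/4.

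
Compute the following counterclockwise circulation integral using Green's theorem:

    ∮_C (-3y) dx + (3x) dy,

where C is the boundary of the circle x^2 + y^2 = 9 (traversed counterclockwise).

Green's theorem converts the closed line integral into a double integral over the enclosed region D:

    ∮_C P dx + Q dy = ∬_D (∂Q/∂x - ∂P/∂y) dA.

Here P = -3y, Q = 3x, so

    ∂Q/∂x = 3,    ∂P/∂y = -3,
    ∂Q/∂x - ∂P/∂y = 6.

D is the region x^2 + y^2 ≤ 9. Evaluating the double integral:

In polar coordinates (x = r cos θ, y = r sin θ, dA = r dr dθ) the integrand becomes 6, so

    ∬_D (6) dA = ∫_0^{2π} ∫_0^{3} (6) · r dr dθ.

Inner (r from 0 to 3): 27.
Outer (θ from 0 to 2π): 54π.

Therefore ∮_C P dx + Q dy = 54π.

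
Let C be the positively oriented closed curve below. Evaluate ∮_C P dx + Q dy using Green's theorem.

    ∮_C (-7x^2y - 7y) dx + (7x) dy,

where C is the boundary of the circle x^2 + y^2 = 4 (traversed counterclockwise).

Green's theorem converts the closed line integral into a double integral over the enclosed region D:

    ∮_C P dx + Q dy = ∬_D (∂Q/∂x - ∂P/∂y) dA.

Here P = -7x^2y - 7y, Q = 7x, so

    ∂Q/∂x = 7,    ∂P/∂y = -7x^2 - 7,
    ∂Q/∂x - ∂P/∂y = 7x^2 + 14.

D is the region x^2 + y^2 ≤ 4. Evaluating the double integral:

In polar coordinates (x = r cos θ, y = r sin θ, dA = r dr dθ) the integrand becomes 7r^2cos(θ)^2 + 14, so

    ∬_D (7x^2 + 14) dA = ∫_0^{2π} ∫_0^{2} (7r^2cos(θ)^2 + 14) · r dr dθ.

Inner (r from 0 to 2): 28cos(θ)^2 + 28.
Outer (θ from 0 to 2π): 84π.

Therefore ∮_C P dx + Q dy = 84π.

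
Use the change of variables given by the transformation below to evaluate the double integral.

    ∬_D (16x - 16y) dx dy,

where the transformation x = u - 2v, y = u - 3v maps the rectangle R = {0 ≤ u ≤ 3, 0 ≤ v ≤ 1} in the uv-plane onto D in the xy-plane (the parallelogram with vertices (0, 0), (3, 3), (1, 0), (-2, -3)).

Compute the Jacobian determinant of (x, y) with respect to (u, v):

    ∂(x,y)/∂(u,v) = | 1  -2 | = (1)(-3) - (-2)(1) = -1.
                   | 1  -3 |

Its absolute value is |J| = 1 (the area scaling factor).

Substituting x = u - 2v, y = u - 3v into the integrand,

    16x - 16y → 16v,

so the integral becomes

    ∬_R (16v) · |J| du dv = ∫_0^3 ∫_0^1 (16v) dv du.

Inner (v): 8.
Outer (u): 24.

Therefore ∬_D (16x - 16y) dx dy = 24.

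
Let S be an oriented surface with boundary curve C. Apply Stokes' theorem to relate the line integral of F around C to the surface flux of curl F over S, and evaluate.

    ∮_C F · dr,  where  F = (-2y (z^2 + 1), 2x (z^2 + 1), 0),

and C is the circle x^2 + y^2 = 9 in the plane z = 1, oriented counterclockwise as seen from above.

Let S be the flat disk x^2 + y^2 ≤ 9 in the plane z = 1, with upward unit normal n̂ = ẑ. By Stokes' theorem,

    ∮_C F · dr = ∬_S (∇ × F) · n̂ dS = ∬_D (curl F)_z dA,

where D is the disk x^2 + y^2 ≤ 9.

Compute the curl of F = (-2y (z^2 + 1), 2x (z^2 + 1), 0):
    (∇ × F)_x = ∂F_z/∂y - ∂F_y/∂z = -4x z,
    (∇ × F)_y = ∂F_x/∂z - ∂F_z/∂x = -4y z,
    (∇ × F)_z = ∂F_y/∂x - ∂F_x/∂y = 4z^2 + 4.

On z = 1, (curl F)_z = 8.

Convert to polar (x = r cos θ, y = r sin θ, dA = r dr dθ); the integrand becomes 8, so

    ∬_D (curl F)_z dA = ∫_0^{2π} ∫_0^{3} (8) · r dr dθ.

Inner (r from 0 to 3): 36.
Outer (θ from 0 to 2π): 72π.

Therefore ∮_C F · dr = 72π.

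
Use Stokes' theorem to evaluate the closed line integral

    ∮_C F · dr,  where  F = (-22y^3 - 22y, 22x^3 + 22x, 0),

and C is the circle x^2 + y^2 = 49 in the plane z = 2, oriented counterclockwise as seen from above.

Let S be the flat disk x^2 + y^2 ≤ 49 in the plane z = 2, with upward unit normal n̂ = ẑ. By Stokes' theorem,

    ∮_C F · dr = ∬_S (∇ × F) · n̂ dS = ∬_D (curl F)_z dA,

where D is the disk x^2 + y^2 ≤ 49.

Compute the curl of F = (-22y^3 - 22y, 22x^3 + 22x, 0):
    (∇ × F)_x = ∂F_z/∂y - ∂F_y/∂z = 0,
    (∇ × F)_y = ∂F_x/∂z - ∂F_z/∂x = 0,
    (∇ × F)_z = ∂F_y/∂x - ∂F_x/∂y = 66x^2 + 66y^2 + 44.

On z = 2, (curl F)_z = 66x^2 + 66y^2 + 44.

Convert to polar (x = r cos θ, y = r sin θ, dA = r dr dθ); the integrand becomes 66r^2 + 44, so

    ∬_D (curl F)_z dA = ∫_0^{2π} ∫_0^{7} (66r^2 + 44) · r dr dθ.

Inner (r from 0 to 7): 81389/2.
Outer (θ from 0 to 2π): 81389π.

Therefore ∮_C F · dr = 81389π.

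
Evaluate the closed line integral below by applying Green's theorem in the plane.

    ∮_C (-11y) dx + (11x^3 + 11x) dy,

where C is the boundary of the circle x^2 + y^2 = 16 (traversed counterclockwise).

Green's theorem converts the closed line integral into a double integral over the enclosed region D:

    ∮_C P dx + Q dy = ∬_D (∂Q/∂x - ∂P/∂y) dA.

Here P = -11y, Q = 11x^3 + 11x, so

    ∂Q/∂x = 33x^2 + 11,    ∂P/∂y = -11,
    ∂Q/∂x - ∂P/∂y = 33x^2 + 22.

D is the region x^2 + y^2 ≤ 16. Evaluating the double integral:

In polar coordinates (x = r cos θ, y = r sin θ, dA = r dr dθ) the integrand becomes 33r^2cos(θ)^2 + 22, so

    ∬_D (33x^2 + 22) dA = ∫_0^{2π} ∫_0^{4} (33r^2cos(θ)^2 + 22) · r dr dθ.

Inner (r from 0 to 4): 2112cos(θ)^2 + 176.
Outer (θ from 0 to 2π): 2464π.

Therefore ∮_C P dx + Q dy = 2464π.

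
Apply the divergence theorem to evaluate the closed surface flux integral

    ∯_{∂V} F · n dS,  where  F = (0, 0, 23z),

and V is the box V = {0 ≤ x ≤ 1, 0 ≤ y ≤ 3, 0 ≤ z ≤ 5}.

By the divergence theorem,

    ∯_{∂V} F · n dS = ∭_V (∇ · F) dV.

Compute the divergence:
    ∇ · F = ∂F_x/∂x + ∂F_y/∂y + ∂F_z/∂z = 0 + 0 + 23 = 23.

V is a rectangular box, so dV = dx dy dz with 0 ≤ x ≤ 1, 0 ≤ y ≤ 3, 0 ≤ z ≤ 5.

Integrate (23) over V as an iterated integral:

    ∭_V (∇·F) dV = ∫_0^{1} ∫_0^{3} ∫_0^{5} (23) dz dy dx.

Inner (z from 0 to 5): 115.
Middle (y from 0 to 3): 345.
Outer (x from 0 to 1): 345.

Therefore ∯_{∂V} F · n dS = 345.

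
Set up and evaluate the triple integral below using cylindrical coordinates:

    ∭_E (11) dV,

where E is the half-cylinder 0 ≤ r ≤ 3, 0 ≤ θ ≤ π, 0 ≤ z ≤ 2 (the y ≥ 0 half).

In cylindrical coordinates, x = r cos(θ), y = r sin(θ), z = z, and dV = r dr dθ dz.

The integrand becomes 11, so

    ∭_E (11) dV = ∫_{0}^{π} ∫_{0}^{3} ∫_{0}^{2} (11) · r dz dr dθ.

Inner (z): 22r.
Middle (r from 0 to 3): 99.
Outer (θ): 99π.

Therefore the triple integral equals 99π.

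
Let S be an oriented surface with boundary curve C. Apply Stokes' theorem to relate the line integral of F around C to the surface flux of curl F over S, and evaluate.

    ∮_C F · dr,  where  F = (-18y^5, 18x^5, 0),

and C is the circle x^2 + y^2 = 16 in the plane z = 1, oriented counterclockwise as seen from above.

Let S be the flat disk x^2 + y^2 ≤ 16 in the plane z = 1, with upward unit normal n̂ = ẑ. By Stokes' theorem,

    ∮_C F · dr = ∬_S (∇ × F) · n̂ dS = ∬_D (curl F)_z dA,

where D is the disk x^2 + y^2 ≤ 16.

Compute the curl of F = (-18y^5, 18x^5, 0):
    (∇ × F)_x = ∂F_z/∂y - ∂F_y/∂z = 0,
    (∇ × F)_y = ∂F_x/∂z - ∂F_z/∂x = 0,
    (∇ × F)_z = ∂F_y/∂x - ∂F_x/∂y = 90x^4 + 90y^4.

On z = 1, (curl F)_z = 90x^4 + 90y^4.

Convert to polar (x = r cos θ, y = r sin θ, dA = r dr dθ); the integrand becomes 90r^4(sin(θ)^4 + cos(θ)^4), so

    ∬_D (curl F)_z dA = ∫_0^{2π} ∫_0^{4} (90r^4(sin(θ)^4 + cos(θ)^4)) · r dr dθ.

Inner (r from 0 to 4): 61440sin(θ)^4 + 61440cos(θ)^4.
Outer (θ from 0 to 2π): 92160π.

Therefore ∮_C F · dr = 92160π.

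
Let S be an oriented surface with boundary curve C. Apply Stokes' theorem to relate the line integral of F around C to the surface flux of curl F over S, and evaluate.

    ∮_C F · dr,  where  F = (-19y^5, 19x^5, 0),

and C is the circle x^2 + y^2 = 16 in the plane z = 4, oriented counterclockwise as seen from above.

Let S be the flat disk x^2 + y^2 ≤ 16 in the plane z = 4, with upward unit normal n̂ = ẑ. By Stokes' theorem,

    ∮_C F · dr = ∬_S (∇ × F) · n̂ dS = ∬_D (curl F)_z dA,

where D is the disk x^2 + y^2 ≤ 16.

Compute the curl of F = (-19y^5, 19x^5, 0):
    (∇ × F)_x = ∂F_z/∂y - ∂F_y/∂z = 0,
    (∇ × F)_y = ∂F_x/∂z - ∂F_z/∂x = 0,
    (∇ × F)_z = ∂F_y/∂x - ∂F_x/∂y = 95x^4 + 95y^4.

On z = 4, (curl F)_z = 95x^4 + 95y^4.

Convert to polar (x = r cos θ, y = r sin θ, dA = r dr dθ); the integrand becomes 95r^4(sin(θ)^4 + cos(θ)^4), so

    ∬_D (curl F)_z dA = ∫_0^{2π} ∫_0^{4} (95r^4(sin(θ)^4 + cos(θ)^4)) · r dr dθ.

Inner (r from 0 to 4): 194560sin(θ)^4/3 + 194560cos(θ)^4/3.
Outer (θ from 0 to 2π): 97280π.

Therefore ∮_C F · dr = 97280π.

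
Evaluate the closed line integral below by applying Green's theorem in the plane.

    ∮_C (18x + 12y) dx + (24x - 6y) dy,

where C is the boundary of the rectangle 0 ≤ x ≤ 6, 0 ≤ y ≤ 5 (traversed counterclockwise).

Green's theorem converts the closed line integral into a double integral over the enclosed region D:

    ∮_C P dx + Q dy = ∬_D (∂Q/∂x - ∂P/∂y) dA.

Here P = 18x + 12y, Q = 24x - 6y, so

    ∂Q/∂x = 24,    ∂P/∂y = 12,
    ∂Q/∂x - ∂P/∂y = 12.

D is the region 0 ≤ x ≤ 6, 0 ≤ y ≤ 5. Evaluating the double integral:

    ∬_D (12) dA = ∫_0^{6} ∫_0^{5} (12) dy dx.

Inner (y from 0 to 5): 60.
Outer (x from 0 to 6): 360.

Therefore ∮_C P dx + Q dy = 360.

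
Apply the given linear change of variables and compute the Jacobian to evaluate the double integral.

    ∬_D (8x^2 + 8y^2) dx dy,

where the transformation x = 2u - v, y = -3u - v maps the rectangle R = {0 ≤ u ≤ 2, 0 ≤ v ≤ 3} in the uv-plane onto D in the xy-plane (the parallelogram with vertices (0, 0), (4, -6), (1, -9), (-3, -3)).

Compute the Jacobian determinant of (x, y) with respect to (u, v):

    ∂(x,y)/∂(u,v) = | 2  -1 | = (2)(-1) - (-1)(-3) = -5.
                   | -3  -1 |

Its absolute value is |J| = 5 (the area scaling factor).

Substituting x = 2u - v, y = -3u - v into the integrand,

    8x^2 + 8y^2 → 104u^2 + 16u v + 16v^2,

so the integral becomes

    ∬_R (104u^2 + 16u v + 16v^2) · |J| du dv = ∫_0^2 ∫_0^3 (520u^2 + 80u v + 80v^2) dv du.

Inner (v): 1560u^2 + 360u + 720.
Outer (u): 6320.

Therefore ∬_D (8x^2 + 8y^2) dx dy = 6320.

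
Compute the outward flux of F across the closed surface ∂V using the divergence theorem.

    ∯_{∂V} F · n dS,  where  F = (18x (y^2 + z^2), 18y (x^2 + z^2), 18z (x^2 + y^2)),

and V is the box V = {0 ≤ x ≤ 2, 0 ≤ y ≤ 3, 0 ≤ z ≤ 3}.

By the divergence theorem,

    ∯_{∂V} F · n dS = ∭_V (∇ · F) dV.

Compute the divergence:
    ∇ · F = ∂F_x/∂x + ∂F_y/∂y + ∂F_z/∂z = 18y^2 + 18z^2 + 18x^2 + 18z^2 + 18x^2 + 18y^2 = 36x^2 + 36y^2 + 36z^2.

V is a rectangular box, so dV = dx dy dz with 0 ≤ x ≤ 2, 0 ≤ y ≤ 3, 0 ≤ z ≤ 3.

Integrate (36x^2 + 36y^2 + 36z^2) over V as an iterated integral:

    ∭_V (∇·F) dV = ∫_0^{2} ∫_0^{3} ∫_0^{3} (36x^2 + 36y^2 + 36z^2) dz dy dx.

Inner (z from 0 to 3): 108x^2 + 108y^2 + 324.
Middle (y from 0 to 3): 324x^2 + 1944.
Outer (x from 0 to 2): 4752.

Therefore ∯_{∂V} F · n dS = 4752.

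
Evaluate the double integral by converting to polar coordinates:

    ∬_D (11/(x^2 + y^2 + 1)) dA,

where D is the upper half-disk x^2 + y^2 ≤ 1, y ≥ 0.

The region D is 0 ≤ r ≤ 1, 0 ≤ θ ≤ π in polar coordinates, where x = r cos(θ), y = r sin(θ), and dA = r dr dθ.

Under the substitution, the integrand becomes 11/(r^2 + 1), so

    ∬_D (11/(x^2 + y^2 + 1)) dA = ∫_{0}^{π} ∫_{0}^{1} (11/(r^2 + 1)) · r dr dθ.

Inner integral (in r): ∫_{0}^{1} (11/(r^2 + 1)) · r dr = 11log(2)/2.

Outer integral (in θ): ∫_{0}^{π} (11log(2)/2) dθ = 11π log(2)/2.

Therefore ∬_D (11/(x^2 + y^2 + 1)) dA = 11π log(2)/2.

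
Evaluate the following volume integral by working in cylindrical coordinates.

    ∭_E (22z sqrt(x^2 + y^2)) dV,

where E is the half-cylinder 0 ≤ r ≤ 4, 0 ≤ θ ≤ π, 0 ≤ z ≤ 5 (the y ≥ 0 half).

In cylindrical coordinates, x = r cos(θ), y = r sin(θ), z = z, and dV = r dr dθ dz.

The integrand becomes 22r z, so

    ∭_E (22z sqrt(x^2 + y^2)) dV = ∫_{0}^{π} ∫_{0}^{4} ∫_{0}^{5} (22r z) · r dz dr dθ.

Inner (z): 275r^2.
Middle (r from 0 to 4): 17600/3.
Outer (θ): 17600π/3.

Therefore the triple integral equals 17600π/3.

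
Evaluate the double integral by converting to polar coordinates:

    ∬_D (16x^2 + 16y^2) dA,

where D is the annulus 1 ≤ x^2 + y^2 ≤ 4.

The region D is 1 ≤ r ≤ 2, 0 ≤ θ ≤ 2π in polar coordinates, where x = r cos(θ), y = r sin(θ), and dA = r dr dθ.

Under the substitution, the integrand becomes 16r^2, so

    ∬_D (16x^2 + 16y^2) dA = ∫_{0}^{2π} ∫_{1}^{2} (16r^2) · r dr dθ.

Inner integral (in r): ∫_{1}^{2} (16r^2) · r dr = 60.

Outer integral (in θ): ∫_{0}^{2π} (60) dθ = 120π.

Therefore ∬_D (16x^2 + 16y^2) dA = 120π.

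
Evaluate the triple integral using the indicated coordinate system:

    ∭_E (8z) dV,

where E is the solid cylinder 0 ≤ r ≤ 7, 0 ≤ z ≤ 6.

In cylindrical coordinates, x = r cos(θ), y = r sin(θ), z = z, and dV = r dr dθ dz.

The integrand becomes 8z, so

    ∭_E (8z) dV = ∫_{0}^{2π} ∫_{0}^{7} ∫_{0}^{6} (8z) · r dz dr dθ.

Inner (z): 144r.
Middle (r from 0 to 7): 3528.
Outer (θ): 7056π.

Therefore the triple integral equals 7056π.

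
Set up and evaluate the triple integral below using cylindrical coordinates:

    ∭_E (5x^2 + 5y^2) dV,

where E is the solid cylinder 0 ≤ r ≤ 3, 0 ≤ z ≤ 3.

In cylindrical coordinates, x = r cos(θ), y = r sin(θ), z = z, and dV = r dr dθ dz.

The integrand becomes 5r^2, so

    ∭_E (5x^2 + 5y^2) dV = ∫_{0}^{2π} ∫_{0}^{3} ∫_{0}^{3} (5r^2) · r dz dr dθ.

Inner (z): 15r^3.
Middle (r from 0 to 3): 1215/4.
Outer (θ): 1215π/2.

Therefore the triple integral equals 1215π/2.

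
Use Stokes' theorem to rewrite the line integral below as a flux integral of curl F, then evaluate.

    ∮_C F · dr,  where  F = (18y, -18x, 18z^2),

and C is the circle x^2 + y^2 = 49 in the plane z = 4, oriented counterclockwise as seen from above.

Let S be the flat disk x^2 + y^2 ≤ 49 in the plane z = 4, with upward unit normal n̂ = ẑ. By Stokes' theorem,

    ∮_C F · dr = ∬_S (∇ × F) · n̂ dS = ∬_D (curl F)_z dA,

where D is the disk x^2 + y^2 ≤ 49.

Compute the curl of F = (18y, -18x, 18z^2):
    (∇ × F)_x = ∂F_z/∂y - ∂F_y/∂z = 0,
    (∇ × F)_y = ∂F_x/∂z - ∂F_z/∂x = 0,
    (∇ × F)_z = ∂F_y/∂x - ∂F_x/∂y = -36.

On z = 4, (curl F)_z = -36.

Convert to polar (x = r cos θ, y = r sin θ, dA = r dr dθ); the integrand becomes -36, so

    ∬_D (curl F)_z dA = ∫_0^{2π} ∫_0^{7} (-36) · r dr dθ.

Inner (r from 0 to 7): -882.
Outer (θ from 0 to 2π): -1764π.

Therefore ∮_C F · dr = -1764π.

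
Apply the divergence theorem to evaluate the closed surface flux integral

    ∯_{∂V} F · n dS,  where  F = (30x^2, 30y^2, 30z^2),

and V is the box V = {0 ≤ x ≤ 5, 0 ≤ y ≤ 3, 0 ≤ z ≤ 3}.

By the divergence theorem,

    ∯_{∂V} F · n dS = ∭_V (∇ · F) dV.

Compute the divergence:
    ∇ · F = ∂F_x/∂x + ∂F_y/∂y + ∂F_z/∂z = 60x + 60y + 60z.

V is a rectangular box, so dV = dx dy dz with 0 ≤ x ≤ 5, 0 ≤ y ≤ 3, 0 ≤ z ≤ 3.

Integrate (60x + 60y + 60z) over V as an iterated integral:

    ∭_V (∇·F) dV = ∫_0^{5} ∫_0^{3} ∫_0^{3} (60x + 60y + 60z) dz dy dx.

Inner (z from 0 to 3): 180x + 180y + 270.
Middle (y from 0 to 3): 540x + 1620.
Outer (x from 0 to 5): 14850.

Therefore ∯_{∂V} F · n dS = 14850.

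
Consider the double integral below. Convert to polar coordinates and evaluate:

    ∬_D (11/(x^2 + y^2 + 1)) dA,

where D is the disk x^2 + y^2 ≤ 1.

The region D is 0 ≤ r ≤ 1, 0 ≤ θ ≤ 2π in polar coordinates, where x = r cos(θ), y = r sin(θ), and dA = r dr dθ.

Under the substitution, the integrand becomes 11/(r^2 + 1), so

    ∬_D (11/(x^2 + y^2 + 1)) dA = ∫_{0}^{2π} ∫_{0}^{1} (11/(r^2 + 1)) · r dr dθ.

Inner integral (in r): ∫_{0}^{1} (11/(r^2 + 1)) · r dr = 11log(2)/2.

Outer integral (in θ): ∫_{0}^{2π} (11log(2)/2) dθ = 11π log(2).

Therefore ∬_D (11/(x^2 + y^2 + 1)) dA = 11π log(2).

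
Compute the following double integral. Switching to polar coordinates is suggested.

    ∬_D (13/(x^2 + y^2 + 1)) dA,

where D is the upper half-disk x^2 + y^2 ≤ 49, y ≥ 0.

The region D is 0 ≤ r ≤ 7, 0 ≤ θ ≤ π in polar coordinates, where x = r cos(θ), y = r sin(θ), and dA = r dr dθ.

Under the substitution, the integrand becomes 13/(r^2 + 1), so

    ∬_D (13/(x^2 + y^2 + 1)) dA = ∫_{0}^{π} ∫_{0}^{7} (13/(r^2 + 1)) · r dr dθ.

Inner integral (in r): ∫_{0}^{7} (13/(r^2 + 1)) · r dr = 13log(50)/2.

Outer integral (in θ): ∫_{0}^{π} (13log(50)/2) dθ = 13π log(50)/2.

Therefore ∬_D (13/(x^2 + y^2 + 1)) dA = 13π log(50)/2.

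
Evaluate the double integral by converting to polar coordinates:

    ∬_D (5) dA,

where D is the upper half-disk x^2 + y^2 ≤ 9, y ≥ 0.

The region D is 0 ≤ r ≤ 3, 0 ≤ θ ≤ π in polar coordinates, where x = r cos(θ), y = r sin(θ), and dA = r dr dθ.

Under the substitution, the integrand becomes 5, so

    ∬_D (5) dA = ∫_{0}^{π} ∫_{0}^{3} (5) · r dr dθ.

Inner integral (in r): ∫_{0}^{3} (5) · r dr = 45/2.

Outer integral (in θ): ∫_{0}^{π} (45/2) dθ = 45π/2.

Therefore ∬_D (5) dA = 45π/2.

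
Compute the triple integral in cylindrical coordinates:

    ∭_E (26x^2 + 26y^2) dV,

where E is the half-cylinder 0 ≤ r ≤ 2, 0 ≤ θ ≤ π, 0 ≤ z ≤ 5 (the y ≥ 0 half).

In cylindrical coordinates, x = r cos(θ), y = r sin(θ), z = z, and dV = r dr dθ dz.

The integrand becomes 26r^2, so

    ∭_E (26x^2 + 26y^2) dV = ∫_{0}^{π} ∫_{0}^{2} ∫_{0}^{5} (26r^2) · r dz dr dθ.

Inner (z): 130r^3.
Middle (r from 0 to 2): 520.
Outer (θ): 520π.

Therefore the triple integral equals 520π.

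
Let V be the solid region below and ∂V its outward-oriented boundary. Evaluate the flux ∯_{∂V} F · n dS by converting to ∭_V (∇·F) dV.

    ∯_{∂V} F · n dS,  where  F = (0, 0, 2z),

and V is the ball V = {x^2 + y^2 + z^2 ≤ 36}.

By the divergence theorem,

    ∯_{∂V} F · n dS = ∭_V (∇ · F) dV.

Compute the divergence:
    ∇ · F = ∂F_x/∂x + ∂F_y/∂y + ∂F_z/∂z = 0 + 0 + 2 = 2.

In spherical coordinates, x = ρ sin(φ) cos(θ), y = ρ sin(φ) sin(θ), z = ρ cos(φ), dV = ρ^2 sin(φ) dρ dφ dθ, with 0 ≤ ρ ≤ 6, 0 ≤ φ ≤ π, 0 ≤ θ ≤ 2π.

The integrand, after substitution and multiplying by the volume element, becomes (2) · ρ^2 sin(φ), so

    ∭_V (∇·F) dV = ∫_0^{2π} ∫_0^{π} ∫_0^{6} (2) · ρ^2 sin(φ) dρ dφ dθ.

Inner (ρ from 0 to 6): 144sin(φ).
Middle (φ from 0 to π): 288.
Outer (θ from 0 to 2π): 576π.

Therefore ∯_{∂V} F · n dS = 576π.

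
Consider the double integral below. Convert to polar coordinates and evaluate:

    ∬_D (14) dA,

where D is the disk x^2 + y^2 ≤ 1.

The region D is 0 ≤ r ≤ 1, 0 ≤ θ ≤ 2π in polar coordinates, where x = r cos(θ), y = r sin(θ), and dA = r dr dθ.

Under the substitution, the integrand becomes 14, so

    ∬_D (14) dA = ∫_{0}^{2π} ∫_{0}^{1} (14) · r dr dθ.

Inner integral (in r): ∫_{0}^{1} (14) · r dr = 7.

Outer integral (in θ): ∫_{0}^{2π} (7) dθ = 14π.

Therefore ∬_D (14) dA = 14π.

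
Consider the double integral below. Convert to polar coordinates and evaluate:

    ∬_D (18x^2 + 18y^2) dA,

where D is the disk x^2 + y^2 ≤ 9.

The region D is 0 ≤ r ≤ 3, 0 ≤ θ ≤ 2π in polar coordinates, where x = r cos(θ), y = r sin(θ), and dA = r dr dθ.

Under the substitution, the integrand becomes 18r^2, so

    ∬_D (18x^2 + 18y^2) dA = ∫_{0}^{2π} ∫_{0}^{3} (18r^2) · r dr dθ.

Inner integral (in r): ∫_{0}^{3} (18r^2) · r dr = 729/2.

Outer integral (in θ): ∫_{0}^{2π} (729/2) dθ = 729π.

Therefore ∬_D (18x^2 + 18y^2) dA = 729π.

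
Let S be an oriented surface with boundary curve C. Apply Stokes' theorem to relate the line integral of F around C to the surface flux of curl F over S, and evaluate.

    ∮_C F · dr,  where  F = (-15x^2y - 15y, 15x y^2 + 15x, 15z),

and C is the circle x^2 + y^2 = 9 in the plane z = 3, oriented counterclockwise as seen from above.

Let S be the flat disk x^2 + y^2 ≤ 9 in the plane z = 3, with upward unit normal n̂ = ẑ. By Stokes' theorem,

    ∮_C F · dr = ∬_S (∇ × F) · n̂ dS = ∬_D (curl F)_z dA,

where D is the disk x^2 + y^2 ≤ 9.

Compute the curl of F = (-15x^2y - 15y, 15x y^2 + 15x, 15z):
    (∇ × F)_x = ∂F_z/∂y - ∂F_y/∂z = 0,
    (∇ × F)_y = ∂F_x/∂z - ∂F_z/∂x = 0,
    (∇ × F)_z = ∂F_y/∂x - ∂F_x/∂y = 15x^2 + 15y^2 + 30.

On z = 3, (curl F)_z = 15x^2 + 15y^2 + 30.

Convert to polar (x = r cos θ, y = r sin θ, dA = r dr dθ); the integrand becomes 15r^2 + 30, so

    ∬_D (curl F)_z dA = ∫_0^{2π} ∫_0^{3} (15r^2 + 30) · r dr dθ.

Inner (r from 0 to 3): 1755/4.
Outer (θ from 0 to 2π): 1755π/2.

Therefore ∮_C F · dr = 1755π/2.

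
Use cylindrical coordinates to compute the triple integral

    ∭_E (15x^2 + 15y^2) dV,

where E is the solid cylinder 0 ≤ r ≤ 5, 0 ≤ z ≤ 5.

In cylindrical coordinates, x = r cos(θ), y = r sin(θ), z = z, and dV = r dr dθ dz.

The integrand becomes 15r^2, so

    ∭_E (15x^2 + 15y^2) dV = ∫_{0}^{2π} ∫_{0}^{5} ∫_{0}^{5} (15r^2) · r dz dr dθ.

Inner (z): 75r^3.
Middle (r from 0 to 5): 46875/4.
Outer (θ): 46875π/2.

Therefore the triple integral equals 46875π/2.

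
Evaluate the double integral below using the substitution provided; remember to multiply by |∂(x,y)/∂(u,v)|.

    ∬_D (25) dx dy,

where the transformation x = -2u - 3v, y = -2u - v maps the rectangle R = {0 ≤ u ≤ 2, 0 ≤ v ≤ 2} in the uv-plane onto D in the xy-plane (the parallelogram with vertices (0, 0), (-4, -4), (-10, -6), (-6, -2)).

Compute the Jacobian determinant of (x, y) with respect to (u, v):

    ∂(x,y)/∂(u,v) = | -2  -3 | = (-2)(-1) - (-3)(-2) = -4.
                   | -2  -1 |

Its absolute value is |J| = 4 (the area scaling factor).

Substituting x = -2u - 3v, y = -2u - v into the integrand,

    25 → 25,

so the integral becomes

    ∬_R (25) · |J| du dv = ∫_0^2 ∫_0^2 (100) dv du.

Inner (v): 200.
Outer (u): 400.

Therefore ∬_D (25) dx dy = 400.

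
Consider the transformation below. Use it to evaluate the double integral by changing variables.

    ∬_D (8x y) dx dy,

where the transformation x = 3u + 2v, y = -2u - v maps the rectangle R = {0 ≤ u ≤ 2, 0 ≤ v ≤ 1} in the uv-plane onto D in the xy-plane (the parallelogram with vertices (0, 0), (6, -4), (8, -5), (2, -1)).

Compute the Jacobian determinant of (x, y) with respect to (u, v):

    ∂(x,y)/∂(u,v) = | 3  2 | = (3)(-1) - (2)(-2) = 1.
                   | -2  -1 |

Its absolute value is |J| = 1 (the area scaling factor).

Substituting x = 3u + 2v, y = -2u - v into the integrand,

    8x y → -48u^2 - 56u v - 16v^2,

so the integral becomes

    ∬_R (-48u^2 - 56u v - 16v^2) · |J| du dv = ∫_0^2 ∫_0^1 (-48u^2 - 56u v - 16v^2) dv du.

Inner (v): -48u^2 - 28u - 16/3.
Outer (u): -584/3.

Therefore ∬_D (8x y) dx dy = -584/3.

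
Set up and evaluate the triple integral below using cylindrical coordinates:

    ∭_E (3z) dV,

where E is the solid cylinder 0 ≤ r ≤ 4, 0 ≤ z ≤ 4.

In cylindrical coordinates, x = r cos(θ), y = r sin(θ), z = z, and dV = r dr dθ dz.

The integrand becomes 3z, so

    ∭_E (3z) dV = ∫_{0}^{2π} ∫_{0}^{4} ∫_{0}^{4} (3z) · r dz dr dθ.

Inner (z): 24r.
Middle (r from 0 to 4): 192.
Outer (θ): 384π.

Therefore the triple integral equals 384π.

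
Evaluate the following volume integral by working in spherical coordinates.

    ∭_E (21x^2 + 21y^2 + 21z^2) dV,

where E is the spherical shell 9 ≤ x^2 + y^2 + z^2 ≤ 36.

In spherical coordinates, x = ρ sin(φ) cos(θ), y = ρ sin(φ) sin(θ), z = ρ cos(φ), and dV = ρ^2 sin(φ) dρ dφ dθ.

The integrand becomes 21ρ^2, so

    ∭_E (21x^2 + 21y^2 + 21z^2) dV = ∫_{0}^{2π} ∫_{0}^{π} ∫_{3}^{6} (21ρ^2) · ρ^2 sin(φ) dρ dφ dθ.

Inner (ρ): 158193sin(φ)/5.
Middle (φ): 316386/5.
Outer (θ): 632772π/5.

Therefore the triple integral equals 632772π/5.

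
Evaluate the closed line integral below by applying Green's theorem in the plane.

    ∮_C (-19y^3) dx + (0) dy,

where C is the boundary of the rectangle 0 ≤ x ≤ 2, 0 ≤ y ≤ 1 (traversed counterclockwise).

Green's theorem converts the closed line integral into a double integral over the enclosed region D:

    ∮_C P dx + Q dy = ∬_D (∂Q/∂x - ∂P/∂y) dA.

Here P = -19y^3, Q = 0, so

    ∂Q/∂x = 0,    ∂P/∂y = -57y^2,
    ∂Q/∂x - ∂P/∂y = 57y^2.

D is the region 0 ≤ x ≤ 2, 0 ≤ y ≤ 1. Evaluating the double integral:

    ∬_D (57y^2) dA = ∫_0^{2} ∫_0^{1} (57y^2) dy dx.

Inner (y from 0 to 1): 19.
Outer (x from 0 to 2): 38.

Therefore ∮_C P dx + Q dy = 38.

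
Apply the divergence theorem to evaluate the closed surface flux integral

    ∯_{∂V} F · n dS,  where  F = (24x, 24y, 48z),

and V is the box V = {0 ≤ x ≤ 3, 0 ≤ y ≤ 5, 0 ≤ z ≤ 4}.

By the divergence theorem,

    ∯_{∂V} F · n dS = ∭_V (∇ · F) dV.

Compute the divergence:
    ∇ · F = ∂F_x/∂x + ∂F_y/∂y + ∂F_z/∂z = 24 + 24 + 48 = 96.

V is a rectangular box, so dV = dx dy dz with 0 ≤ x ≤ 3, 0 ≤ y ≤ 5, 0 ≤ z ≤ 4.

Integrate (96) over V as an iterated integral:

    ∭_V (∇·F) dV = ∫_0^{3} ∫_0^{5} ∫_0^{4} (96) dz dy dx.

Inner (z from 0 to 4): 384.
Middle (y from 0 to 5): 1920.
Outer (x from 0 to 3): 5760.

Therefore ∯_{∂V} F · n dS = 5760.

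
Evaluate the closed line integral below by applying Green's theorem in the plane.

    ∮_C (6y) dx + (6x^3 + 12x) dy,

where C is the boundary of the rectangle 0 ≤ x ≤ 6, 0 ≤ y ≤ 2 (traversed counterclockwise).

Green's theorem converts the closed line integral into a double integral over the enclosed region D:

    ∮_C P dx + Q dy = ∬_D (∂Q/∂x - ∂P/∂y) dA.

Here P = 6y, Q = 6x^3 + 12x, so

    ∂Q/∂x = 18x^2 + 12,    ∂P/∂y = 6,
    ∂Q/∂x - ∂P/∂y = 18x^2 + 6.

D is the region 0 ≤ x ≤ 6, 0 ≤ y ≤ 2. Evaluating the double integral:

    ∬_D (18x^2 + 6) dA = ∫_0^{6} ∫_0^{2} (18x^2 + 6) dy dx.

Inner (y from 0 to 2): 36x^2 + 12.
Outer (x from 0 to 6): 2664.

Therefore ∮_C P dx + Q dy = 2664.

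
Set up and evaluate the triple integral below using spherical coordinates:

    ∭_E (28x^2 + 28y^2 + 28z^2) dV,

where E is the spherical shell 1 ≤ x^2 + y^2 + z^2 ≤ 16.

In spherical coordinates, x = ρ sin(φ) cos(θ), y = ρ sin(φ) sin(θ), z = ρ cos(φ), and dV = ρ^2 sin(φ) dρ dφ dθ.

The integrand becomes 28ρ^2, so

    ∭_E (28x^2 + 28y^2 + 28z^2) dV = ∫_{0}^{2π} ∫_{0}^{π} ∫_{1}^{4} (28ρ^2) · ρ^2 sin(φ) dρ dφ dθ.

Inner (ρ): 28644sin(φ)/5.
Middle (φ): 57288/5.
Outer (θ): 114576π/5.

Therefore the triple integral equals 114576π/5.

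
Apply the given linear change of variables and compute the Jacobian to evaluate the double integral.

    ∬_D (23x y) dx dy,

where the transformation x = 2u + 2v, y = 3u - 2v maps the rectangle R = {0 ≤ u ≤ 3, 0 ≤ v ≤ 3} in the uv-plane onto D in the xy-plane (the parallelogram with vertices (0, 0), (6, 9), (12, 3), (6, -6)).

Compute the Jacobian determinant of (x, y) with respect to (u, v):

    ∂(x,y)/∂(u,v) = | 2  2 | = (2)(-2) - (2)(3) = -10.
                   | 3  -2 |

Its absolute value is |J| = 10 (the area scaling factor).

Substituting x = 2u + 2v, y = 3u - 2v into the integrand,

    23x y → 138u^2 + 46u v - 92v^2,

so the integral becomes

    ∬_R (138u^2 + 46u v - 92v^2) · |J| du dv = ∫_0^3 ∫_0^3 (1380u^2 + 460u v - 920v^2) dv du.

Inner (v): 4140u^2 + 2070u - 8280.
Outer (u): 21735.

Therefore ∬_D (23x y) dx dy = 21735.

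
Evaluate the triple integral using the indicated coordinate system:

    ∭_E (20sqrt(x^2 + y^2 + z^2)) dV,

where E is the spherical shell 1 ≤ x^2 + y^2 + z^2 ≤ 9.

In spherical coordinates, x = ρ sin(φ) cos(θ), y = ρ sin(φ) sin(θ), z = ρ cos(φ), and dV = ρ^2 sin(φ) dρ dφ dθ.

The integrand becomes 20ρ, so

    ∭_E (20sqrt(x^2 + y^2 + z^2)) dV = ∫_{0}^{2π} ∫_{0}^{π} ∫_{1}^{3} (20ρ) · ρ^2 sin(φ) dρ dφ dθ.

Inner (ρ): 400sin(φ).
Middle (φ): 800.
Outer (θ): 1600π.

Therefore the triple integral equals 1600π.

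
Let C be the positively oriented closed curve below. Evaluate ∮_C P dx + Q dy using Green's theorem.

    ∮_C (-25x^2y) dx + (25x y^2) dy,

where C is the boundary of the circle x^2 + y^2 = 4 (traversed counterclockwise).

Green's theorem converts the closed line integral into a double integral over the enclosed region D:

    ∮_C P dx + Q dy = ∬_D (∂Q/∂x - ∂P/∂y) dA.

Here P = -25x^2y, Q = 25x y^2, so

    ∂Q/∂x = 25y^2,    ∂P/∂y = -25x^2,
    ∂Q/∂x - ∂P/∂y = 25x^2 + 25y^2.

D is the region x^2 + y^2 ≤ 4. Evaluating the double integral:

In polar coordinates (x = r cos θ, y = r sin θ, dA = r dr dθ) the integrand becomes 25r^2, so

    ∬_D (25x^2 + 25y^2) dA = ∫_0^{2π} ∫_0^{2} (25r^2) · r dr dθ.

Inner (r from 0 to 2): 100.
Outer (θ from 0 to 2π): 200π.

Therefore ∮_C P dx + Q dy = 200π.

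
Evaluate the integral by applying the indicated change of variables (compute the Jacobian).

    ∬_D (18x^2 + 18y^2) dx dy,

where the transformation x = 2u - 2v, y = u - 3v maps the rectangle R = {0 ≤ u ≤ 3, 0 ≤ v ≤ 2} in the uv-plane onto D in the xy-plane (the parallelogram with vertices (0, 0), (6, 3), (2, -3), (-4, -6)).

Compute the Jacobian determinant of (x, y) with respect to (u, v):

    ∂(x,y)/∂(u,v) = | 2  -2 | = (2)(-3) - (-2)(1) = -4.
                   | 1  -3 |

Its absolute value is |J| = 4 (the area scaling factor).

Substituting x = 2u - 2v, y = u - 3v into the integrand,

    18x^2 + 18y^2 → 90u^2 - 252u v + 234v^2,

so the integral becomes

    ∬_R (90u^2 - 252u v + 234v^2) · |J| du dv = ∫_0^3 ∫_0^2 (360u^2 - 1008u v + 936v^2) dv du.

Inner (v): 720u^2 - 2016u + 2496.
Outer (u): 4896.

Therefore ∬_D (18x^2 + 18y^2) dx dy = 4896.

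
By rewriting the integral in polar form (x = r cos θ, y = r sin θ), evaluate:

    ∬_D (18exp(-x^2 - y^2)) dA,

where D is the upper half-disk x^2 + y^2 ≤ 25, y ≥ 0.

The region D is 0 ≤ r ≤ 5, 0 ≤ θ ≤ π in polar coordinates, where x = r cos(θ), y = r sin(θ), and dA = r dr dθ.

Under the substitution, the integrand becomes 18exp(-r^2), so

    ∬_D (18exp(-x^2 - y^2)) dA = ∫_{0}^{π} ∫_{0}^{5} (18exp(-r^2)) · r dr dθ.

Inner integral (in r): ∫_{0}^{5} (18exp(-r^2)) · r dr = 9 - 9exp(-25).

Outer integral (in θ): ∫_{0}^{π} (9 - 9exp(-25)) dθ = -9π exp(-25) + 9π.

Therefore ∬_D (18exp(-x^2 - y^2)) dA = -9π exp(-25) + 9π.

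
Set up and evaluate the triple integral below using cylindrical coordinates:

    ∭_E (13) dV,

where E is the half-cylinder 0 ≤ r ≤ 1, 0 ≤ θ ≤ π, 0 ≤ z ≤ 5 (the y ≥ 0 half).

In cylindrical coordinates, x = r cos(θ), y = r sin(θ), z = z, and dV = r dr dθ dz.

The integrand becomes 13, so

    ∭_E (13) dV = ∫_{0}^{π} ∫_{0}^{1} ∫_{0}^{5} (13) · r dz dr dθ.

Inner (z): 65r.
Middle (r from 0 to 1): 65/2.
Outer (θ): 65π/2.

Therefore the triple integral equals 65π/2.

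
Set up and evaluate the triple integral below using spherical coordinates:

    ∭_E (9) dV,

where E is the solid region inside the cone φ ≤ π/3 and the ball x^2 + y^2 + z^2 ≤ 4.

In spherical coordinates, x = ρ sin(φ) cos(θ), y = ρ sin(φ) sin(θ), z = ρ cos(φ), and dV = ρ^2 sin(φ) dρ dφ dθ.

The integrand becomes 9, so

    ∭_E (9) dV = ∫_{0}^{2π} ∫_{0}^{π/3} ∫_{0}^{2} (9) · ρ^2 sin(φ) dρ dφ dθ.

Inner (ρ): 24sin(φ).
Middle (φ): 12.
Outer (θ): 24π.

Therefore the triple integral equals 24π.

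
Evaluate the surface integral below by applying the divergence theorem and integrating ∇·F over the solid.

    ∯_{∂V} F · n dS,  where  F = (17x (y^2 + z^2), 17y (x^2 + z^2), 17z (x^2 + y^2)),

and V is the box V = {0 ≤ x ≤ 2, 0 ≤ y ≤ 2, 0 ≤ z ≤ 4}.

By the divergence theorem,

    ∯_{∂V} F · n dS = ∭_V (∇ · F) dV.

Compute the divergence:
    ∇ · F = ∂F_x/∂x + ∂F_y/∂y + ∂F_z/∂z = 17y^2 + 17z^2 + 17x^2 + 17z^2 + 17x^2 + 17y^2 = 34x^2 + 34y^2 + 34z^2.

V is a rectangular box, so dV = dx dy dz with 0 ≤ x ≤ 2, 0 ≤ y ≤ 2, 0 ≤ z ≤ 4.

Integrate (34x^2 + 34y^2 + 34z^2) over V as an iterated integral:

    ∭_V (∇·F) dV = ∫_0^{2} ∫_0^{2} ∫_0^{4} (34x^2 + 34y^2 + 34z^2) dz dy dx.

Inner (z from 0 to 4): 136x^2 + 136y^2 + 2176/3.
Middle (y from 0 to 2): 272x^2 + 5440/3.
Outer (x from 0 to 2): 4352.

Therefore ∯_{∂V} F · n dS = 4352.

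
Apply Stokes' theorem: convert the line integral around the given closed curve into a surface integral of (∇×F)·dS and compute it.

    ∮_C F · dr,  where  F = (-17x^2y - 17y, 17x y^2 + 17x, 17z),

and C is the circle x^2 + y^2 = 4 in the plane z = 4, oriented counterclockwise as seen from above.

Let S be the flat disk x^2 + y^2 ≤ 4 in the plane z = 4, with upward unit normal n̂ = ẑ. By Stokes' theorem,

    ∮_C F · dr = ∬_S (∇ × F) · n̂ dS = ∬_D (curl F)_z dA,

where D is the disk x^2 + y^2 ≤ 4.

Compute the curl of F = (-17x^2y - 17y, 17x y^2 + 17x, 17z):
    (∇ × F)_x = ∂F_z/∂y - ∂F_y/∂z = 0,
    (∇ × F)_y = ∂F_x/∂z - ∂F_z/∂x = 0,
    (∇ × F)_z = ∂F_y/∂x - ∂F_x/∂y = 17x^2 + 17y^2 + 34.

On z = 4, (curl F)_z = 17x^2 + 17y^2 + 34.

Convert to polar (x = r cos θ, y = r sin θ, dA = r dr dθ); the integrand becomes 17r^2 + 34, so

    ∬_D (curl F)_z dA = ∫_0^{2π} ∫_0^{2} (17r^2 + 34) · r dr dθ.

Inner (r from 0 to 2): 136.
Outer (θ from 0 to 2π): 272π.

Therefore ∮_C F · dr = 272π.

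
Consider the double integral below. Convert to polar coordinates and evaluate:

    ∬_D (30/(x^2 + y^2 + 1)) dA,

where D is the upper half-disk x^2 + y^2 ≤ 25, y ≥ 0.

The region D is 0 ≤ r ≤ 5, 0 ≤ θ ≤ π in polar coordinates, where x = r cos(θ), y = r sin(θ), and dA = r dr dθ.

Under the substitution, the integrand becomes 30/(r^2 + 1), so

    ∬_D (30/(x^2 + y^2 + 1)) dA = ∫_{0}^{π} ∫_{0}^{5} (30/(r^2 + 1)) · r dr dθ.

Inner integral (in r): ∫_{0}^{5} (30/(r^2 + 1)) · r dr = log(1677259342285725925376).

Outer integral (in θ): ∫_{0}^{π} (log(1677259342285725925376)) dθ = log(1677259342285725925376^π).

Therefore ∬_D (30/(x^2 + y^2 + 1)) dA = log(1677259342285725925376^π).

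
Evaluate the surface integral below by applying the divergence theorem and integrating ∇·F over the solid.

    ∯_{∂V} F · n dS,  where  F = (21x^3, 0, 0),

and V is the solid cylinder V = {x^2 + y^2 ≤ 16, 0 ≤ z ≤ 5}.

By the divergence theorem,

    ∯_{∂V} F · n dS = ∭_V (∇ · F) dV.

Compute the divergence:
    ∇ · F = ∂F_x/∂x + ∂F_y/∂y + ∂F_z/∂z = 63x^2 + 0 + 0 = 63x^2.

In cylindrical coordinates, x = r cos(θ), y = r sin(θ), z = z, dV = r dr dθ dz, with 0 ≤ r ≤ 4, 0 ≤ θ ≤ 2π, 0 ≤ z ≤ 5.

The integrand, after substitution and multiplying by the volume element, becomes (63r^2cos(θ)^2) · r, so

    ∭_V (∇·F) dV = ∫_0^{2π} ∫_0^{4} ∫_0^{5} (63r^2cos(θ)^2) · r dz dr dθ.

Inner (z from 0 to 5): 315r^3cos(θ)^2.
Middle (r from 0 to 4): 20160cos(θ)^2.
Outer (θ from 0 to 2π): 20160π.

Therefore ∯_{∂V} F · n dS = 20160π.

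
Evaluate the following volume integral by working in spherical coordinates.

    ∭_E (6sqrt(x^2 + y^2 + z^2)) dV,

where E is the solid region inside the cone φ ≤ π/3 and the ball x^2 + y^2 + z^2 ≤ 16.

In spherical coordinates, x = ρ sin(φ) cos(θ), y = ρ sin(φ) sin(θ), z = ρ cos(φ), and dV = ρ^2 sin(φ) dρ dφ dθ.

The integrand becomes 6ρ, so

    ∭_E (6sqrt(x^2 + y^2 + z^2)) dV = ∫_{0}^{2π} ∫_{0}^{π/3} ∫_{0}^{4} (6ρ) · ρ^2 sin(φ) dρ dφ dθ.

Inner (ρ): 384sin(φ).
Middle (φ): 192.
Outer (θ): 384π.

Therefore the triple integral equals 384π.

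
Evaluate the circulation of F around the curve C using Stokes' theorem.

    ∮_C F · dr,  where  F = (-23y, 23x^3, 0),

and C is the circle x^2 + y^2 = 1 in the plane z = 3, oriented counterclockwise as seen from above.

Let S be the flat disk x^2 + y^2 ≤ 1 in the plane z = 3, with upward unit normal n̂ = ẑ. By Stokes' theorem,

    ∮_C F · dr = ∬_S (∇ × F) · n̂ dS = ∬_D (curl F)_z dA,

where D is the disk x^2 + y^2 ≤ 1.

Compute the curl of F = (-23y, 23x^3, 0):
    (∇ × F)_x = ∂F_z/∂y - ∂F_y/∂z = 0,
    (∇ × F)_y = ∂F_x/∂z - ∂F_z/∂x = 0,
    (∇ × F)_z = ∂F_y/∂x - ∂F_x/∂y = 69x^2 + 23.

On z = 3, (curl F)_z = 69x^2 + 23.

Convert to polar (x = r cos θ, y = r sin θ, dA = r dr dθ); the integrand becomes 69r^2cos(θ)^2 + 23, so

    ∬_D (curl F)_z dA = ∫_0^{2π} ∫_0^{1} (69r^2cos(θ)^2 + 23) · r dr dθ.

Inner (r from 0 to 1): 69cos(θ)^2/4 + 23/2.
Outer (θ from 0 to 2π): 161π/4.

Therefore ∮_C F · dr = 161π/4.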